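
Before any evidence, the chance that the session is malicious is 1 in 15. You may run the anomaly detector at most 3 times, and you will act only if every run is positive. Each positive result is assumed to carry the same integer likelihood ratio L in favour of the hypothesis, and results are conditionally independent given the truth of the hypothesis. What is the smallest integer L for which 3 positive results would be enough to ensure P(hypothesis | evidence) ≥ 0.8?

Prior odds = (1/15)/(14/15) = 1/14.
Target odds = 0.8/0.2 = 4.
Need L³ ≥ 4 ÷ (1/14) = 56.
3³ = 27 < 56 ≤ 64 = 4³, so L = 4.

4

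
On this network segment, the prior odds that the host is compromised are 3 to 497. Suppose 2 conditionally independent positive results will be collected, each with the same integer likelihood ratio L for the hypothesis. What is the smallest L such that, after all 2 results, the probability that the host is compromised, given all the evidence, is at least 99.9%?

Prior odds = 3/497.
Target odds = 0.999/0.001 = 999.
Need L² ≥ 999 ÷ (3/497) = 165501.
406² = 164836 < 165501 ≤ 165649 = 407², so L = 407.

407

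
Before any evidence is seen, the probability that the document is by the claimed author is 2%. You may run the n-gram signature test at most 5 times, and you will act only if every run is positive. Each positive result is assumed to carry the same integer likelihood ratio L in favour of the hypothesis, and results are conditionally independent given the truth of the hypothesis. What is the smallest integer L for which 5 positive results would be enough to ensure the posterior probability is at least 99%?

6

Prior odds = 0.02/0.98 = 1/49.
Target odds = 0.99/0.01 = 99.
Need L⁵ ≥ 99 ÷ (1/49) = 4851.
5⁵ = 3125 < 4851 ≤ 7776 = 6⁵, so L = 6.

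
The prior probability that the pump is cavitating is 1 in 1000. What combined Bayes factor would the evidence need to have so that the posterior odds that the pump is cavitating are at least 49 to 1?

Prior odds = 0.001/0.999 = 1/999.
Target odds = 49.
Required Bayes factor = 49 ÷ (1/999) = 48951.

48951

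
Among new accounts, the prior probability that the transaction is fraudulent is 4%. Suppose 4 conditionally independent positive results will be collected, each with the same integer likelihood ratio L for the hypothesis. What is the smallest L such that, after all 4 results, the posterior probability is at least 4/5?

4

Prior odds = 0.04/0.96 = 1/24.
Target odds = 0.8/0.2 = 4.
Need L⁴ ≥ 4 ÷ (1/24) = 96.
3⁴ = 81 < 96 ≤ 256 = 4⁴, so L = 4.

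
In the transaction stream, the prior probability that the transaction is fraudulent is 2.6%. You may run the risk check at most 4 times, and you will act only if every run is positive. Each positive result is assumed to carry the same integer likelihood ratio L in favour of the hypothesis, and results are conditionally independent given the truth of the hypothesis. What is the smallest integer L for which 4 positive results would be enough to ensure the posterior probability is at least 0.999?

Prior odds = 0.026/0.974 = 13/487.
Target odds = 0.999/0.001 = 999.
Need L⁴ ≥ 999 ÷ (13/487) = 486513/13.
13⁴ = 28561 < 486513/13 ≤ 38416 = 14⁴, so L = 14.

14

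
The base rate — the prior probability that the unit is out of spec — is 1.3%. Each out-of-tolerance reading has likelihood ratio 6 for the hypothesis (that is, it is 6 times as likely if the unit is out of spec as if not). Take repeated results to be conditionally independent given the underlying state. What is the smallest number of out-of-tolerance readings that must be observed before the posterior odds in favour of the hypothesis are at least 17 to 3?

Prior odds = 0.013/0.987 = 13/987.
Likelihood ratio per out-of-tolerance reading = 6.
Target odds = 17/3.
Require 6ⁿ ≥ 17/3 ÷ (13/987) = 5593/13.
6³ = 216 falls short of 5593/13 but 6⁴ = 1296 reaches it, so n = 4.

4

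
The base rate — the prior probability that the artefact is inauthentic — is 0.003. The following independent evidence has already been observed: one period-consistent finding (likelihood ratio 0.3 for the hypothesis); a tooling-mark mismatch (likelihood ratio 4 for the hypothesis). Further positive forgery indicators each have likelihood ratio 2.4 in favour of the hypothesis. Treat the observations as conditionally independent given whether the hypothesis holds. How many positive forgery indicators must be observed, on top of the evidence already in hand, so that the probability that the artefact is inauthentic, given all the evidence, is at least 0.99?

Prior odds = 0.003/0.997 = 3/997.
Combined Bayes factor of the evidence already in hand = 0.3 × 4 = 1.2.
Odds after that evidence = (3/997) × 1.2 = 18/4985.
Target odds = 0.99/0.01 = 99.
Need 2.4ⁿ ≥ 99 ÷ (18/4985) = 27417.5.
2.4¹¹ ≈15216.8 falls short of 27417.5 but 2.4¹² ≈36520.3 reaches it, so n = 12.

12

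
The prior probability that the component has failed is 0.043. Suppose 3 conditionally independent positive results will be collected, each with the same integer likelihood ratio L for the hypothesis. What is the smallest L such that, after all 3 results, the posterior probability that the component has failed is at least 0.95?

Prior odds = 0.043/0.957 = 43/957.
Target odds = 0.95/0.05 = 19.
Need L³ ≥ 19 ÷ (43/957) = 18183/43.
7³ = 343 < 18183/43 ≤ 512 = 8³, so L = 8.

8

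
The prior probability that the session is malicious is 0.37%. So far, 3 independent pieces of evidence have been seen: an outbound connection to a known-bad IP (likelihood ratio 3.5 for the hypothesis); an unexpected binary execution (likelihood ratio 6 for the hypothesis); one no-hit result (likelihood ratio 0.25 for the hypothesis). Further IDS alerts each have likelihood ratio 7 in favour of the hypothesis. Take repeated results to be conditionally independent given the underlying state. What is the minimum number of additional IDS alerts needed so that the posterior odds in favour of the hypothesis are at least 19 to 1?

Prior odds = 0.0037/0.9963 = 37/9963.
Combined Bayes factor of the evidence already in hand = 3.5 × 6 × 0.25 = 5.25.
Odds after that evidence = (37/9963) × 5.25 = 259/13284.
Target odds = 19.
Need 7ⁿ ≥ 19 ÷ (259/13284) = 252396/259.
7³ = 343 falls short of 252396/259 but 7⁴ = 2401 reaches it, so n = 4.

4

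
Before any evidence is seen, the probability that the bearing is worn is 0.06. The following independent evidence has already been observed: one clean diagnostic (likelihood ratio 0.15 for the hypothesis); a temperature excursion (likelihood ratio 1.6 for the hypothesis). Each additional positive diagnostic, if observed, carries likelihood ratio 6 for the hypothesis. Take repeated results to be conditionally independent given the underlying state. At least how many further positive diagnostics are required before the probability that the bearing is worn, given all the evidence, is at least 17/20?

Prior odds = 0.06/0.94 = 3/47.
Combined Bayes factor of the evidence already in hand = 0.15 × 1.6 = 0.24.
Odds after that evidence = (3/47) × 0.24 = 18/1175.
Target odds = 0.85/0.15 = 17/3.
Need 6ⁿ ≥ 17/3 ÷ (18/1175) = 19975/54.
6³ = 216 falls short of 19975/54 but 6⁴ = 1296 reaches it, so n = 4.

4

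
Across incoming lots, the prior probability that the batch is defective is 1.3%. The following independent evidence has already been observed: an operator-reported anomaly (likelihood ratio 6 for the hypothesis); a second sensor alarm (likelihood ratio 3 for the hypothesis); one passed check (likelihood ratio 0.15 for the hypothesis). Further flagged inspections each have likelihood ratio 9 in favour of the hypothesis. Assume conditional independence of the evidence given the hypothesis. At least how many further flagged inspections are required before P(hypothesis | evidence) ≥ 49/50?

4

Prior odds = 0.013/0.987 = 13/987.
Combined Bayes factor of the evidence already in hand = 6 × 3 × 0.15 = 2.7.
Odds after that evidence = (13/987) × 2.7 = 117/3290.
Target odds = 0.98/0.02 = 49.
Need 9ⁿ ≥ 49 ÷ (117/3290) = 161210/117.
9³ = 729 falls short of 161210/117 but 9⁴ = 6561 reaches it, so n = 4.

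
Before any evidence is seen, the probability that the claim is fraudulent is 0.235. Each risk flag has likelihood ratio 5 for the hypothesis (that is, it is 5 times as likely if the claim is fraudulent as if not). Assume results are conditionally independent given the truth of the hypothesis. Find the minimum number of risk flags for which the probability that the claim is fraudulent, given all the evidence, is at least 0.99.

4

Prior odds = 0.235/0.765 = 47/153.
Likelihood ratio per risk flag = 5.
Target odds: 0.99 ÷ 0.01 = 99.
Require 5ⁿ ≥ 99 ÷ (47/153) = 15147/47.
5³ = 125 falls short of 15147/47 but 5⁴ = 625 reaches it, so n = 4.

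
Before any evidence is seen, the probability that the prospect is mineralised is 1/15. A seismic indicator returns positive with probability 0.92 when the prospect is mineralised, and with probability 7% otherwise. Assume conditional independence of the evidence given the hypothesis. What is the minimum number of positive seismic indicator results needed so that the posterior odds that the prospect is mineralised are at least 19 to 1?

Prior odds: (1/15) ÷ (14/15) = 1/14.
Likelihood ratio of a positive result = 0.92/0.07 = 92/7.
Target odds = 19.
Need (1/14) × (92/7)ⁿ ≥ 19, i.e. (92/7)ⁿ ≥ 266.
(92/7)² = 8464/49 falls short of 266 but (92/7)³ = 778688/343 reaches it, so n = 3.

3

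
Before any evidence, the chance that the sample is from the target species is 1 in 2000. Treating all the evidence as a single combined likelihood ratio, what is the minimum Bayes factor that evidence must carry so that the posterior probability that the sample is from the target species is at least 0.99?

197901

Prior odds = 0.0005/0.9995 = 1/1999.
Target odds = 0.99/0.01 = 99.
Required Bayes factor = 99 ÷ (1/1999) = 197901.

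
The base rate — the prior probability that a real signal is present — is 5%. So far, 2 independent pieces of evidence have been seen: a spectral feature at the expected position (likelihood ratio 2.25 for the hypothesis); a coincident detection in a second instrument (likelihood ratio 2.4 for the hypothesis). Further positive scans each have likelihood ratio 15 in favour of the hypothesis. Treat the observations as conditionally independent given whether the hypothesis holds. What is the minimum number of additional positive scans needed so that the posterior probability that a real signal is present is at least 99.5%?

Prior odds = 0.05/0.95 = 1/19.
Combined Bayes factor of the evidence already in hand = 2.25 × 2.4 = 5.4.
Odds after that evidence = (1/19) × 5.4 = 27/95.
Target odds = 0.995/0.005 = 199.
Need 15ⁿ ≥ 199 ÷ (27/95) = 18905/27.
15² = 225 falls short of 18905/27 but 15³ = 3375 reaches it, so n = 3.

3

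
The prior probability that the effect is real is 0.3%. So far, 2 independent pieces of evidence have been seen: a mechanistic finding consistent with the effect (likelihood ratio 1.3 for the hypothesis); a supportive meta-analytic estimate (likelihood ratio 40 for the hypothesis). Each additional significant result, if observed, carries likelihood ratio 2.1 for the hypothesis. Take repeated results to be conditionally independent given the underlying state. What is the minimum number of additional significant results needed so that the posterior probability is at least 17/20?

5

Prior odds = 0.003/0.997 = 3/997.
Combined Bayes factor of the evidence already in hand = 1.3 × 40 = 52.
Odds after that evidence = (3/997) × 52 = 156/997.
Target odds = 0.85/0.15 = 17/3.
Need 2.1ⁿ ≥ 17/3 ÷ (156/997) = 16949/468.
2.1⁴ = 19.4481 falls short of 16949/468 but 2.1⁵ = 4084101/100000 reaches it, so n = 5.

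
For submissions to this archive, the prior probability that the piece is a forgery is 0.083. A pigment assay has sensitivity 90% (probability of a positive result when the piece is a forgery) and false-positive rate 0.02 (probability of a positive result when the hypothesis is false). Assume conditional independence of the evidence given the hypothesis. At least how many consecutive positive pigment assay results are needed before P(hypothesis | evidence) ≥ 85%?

Prior odds: 0.083 ÷ 0.917 = 83/917.
Likelihood ratio of a positive result = 0.9/0.02 = 45.
Target posterior odds = 0.85/0.15 = 17/3.
Require 45ⁿ ≥ 17/3 ÷ (83/917) = 15589/249.
45¹ = 45 falls short of 15589/249 but 45² = 2025 reaches it, so n = 2.

2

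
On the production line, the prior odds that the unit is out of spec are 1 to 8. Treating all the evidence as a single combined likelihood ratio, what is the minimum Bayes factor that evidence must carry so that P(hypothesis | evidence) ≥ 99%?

Prior odds = 0.125.
Target odds = 0.99/0.01 = 99.
Required Bayes factor = 99 ÷ 0.125 = 792.

792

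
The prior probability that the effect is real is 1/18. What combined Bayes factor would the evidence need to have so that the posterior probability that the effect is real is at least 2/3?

Prior odds = (1/18)/(17/18) = 1/17.
Target odds = (2/3)/(1/3) = 2.
Required Bayes factor = 2 ÷ (1/17) = 34.

34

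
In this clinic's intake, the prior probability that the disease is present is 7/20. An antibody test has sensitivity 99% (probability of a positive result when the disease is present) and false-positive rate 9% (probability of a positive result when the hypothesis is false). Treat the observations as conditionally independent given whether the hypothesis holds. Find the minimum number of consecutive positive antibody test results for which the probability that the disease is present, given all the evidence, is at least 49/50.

Prior odds: 0.35 ÷ 0.65 = 7/13.
Likelihood ratio of a positive result = 0.99/0.09 = 11.
Target odds: 0.98 ÷ 0.02 = 49.
Need (7/13) × 11ⁿ ≥ 49, i.e. 11ⁿ ≥ 91.
11¹ = 11 falls short of 91 but 11² = 121 reaches it, so n = 2.

2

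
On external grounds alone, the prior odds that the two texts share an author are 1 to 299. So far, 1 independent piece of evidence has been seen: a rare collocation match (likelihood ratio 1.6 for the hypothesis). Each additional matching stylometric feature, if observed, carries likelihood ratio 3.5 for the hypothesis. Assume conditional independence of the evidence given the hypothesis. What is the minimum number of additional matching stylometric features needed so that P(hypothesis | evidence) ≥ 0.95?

Prior odds = 1/299.
Bayes factor of the evidence already in hand = 1.6.
Odds after that evidence = (1/299) × 1.6 = 8/1495.
Target odds = 0.95/0.05 = 19.
Need 3.5ⁿ ≥ 19 ÷ (8/1495) = 3550.625.
3.5⁶ = 1838.265625 falls short of 3550.625 but 3.5⁷ = 823543/128 reaches it, so n = 7.

7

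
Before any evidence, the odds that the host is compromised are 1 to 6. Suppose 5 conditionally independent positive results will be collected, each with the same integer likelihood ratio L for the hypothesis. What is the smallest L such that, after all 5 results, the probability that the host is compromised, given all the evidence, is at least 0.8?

Prior odds = 1/6.
Target odds = 0.8/0.2 = 4.
Need L⁵ ≥ 4 ÷ (1/6) = 24.
1⁵ = 1 < 24 ≤ 32 = 2⁵, so L = 2.

2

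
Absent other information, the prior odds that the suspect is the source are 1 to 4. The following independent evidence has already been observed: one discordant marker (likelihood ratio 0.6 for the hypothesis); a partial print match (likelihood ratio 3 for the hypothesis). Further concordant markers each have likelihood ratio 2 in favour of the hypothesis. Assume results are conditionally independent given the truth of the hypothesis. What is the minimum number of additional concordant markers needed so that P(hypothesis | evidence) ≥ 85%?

4

Prior odds = 0.25.
Combined Bayes factor of the evidence already in hand = 0.6 × 3 = 1.8.
Odds after that evidence = 0.25 × 1.8 = 0.45.
Target odds = 0.85/0.15 = 17/3.
Need 2ⁿ ≥ 17/3 ÷ 0.45 = 340/27.
2³ = 8 falls short of 340/27 but 2⁴ = 16 reaches it, so n = 4.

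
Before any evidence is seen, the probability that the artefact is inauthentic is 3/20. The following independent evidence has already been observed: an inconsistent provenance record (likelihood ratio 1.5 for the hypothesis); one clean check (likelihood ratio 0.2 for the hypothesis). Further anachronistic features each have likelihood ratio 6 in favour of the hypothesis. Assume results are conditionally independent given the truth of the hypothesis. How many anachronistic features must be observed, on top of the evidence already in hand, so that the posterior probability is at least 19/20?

Prior odds = 0.15/0.85 = 3/17.
Combined Bayes factor of the evidence already in hand = 1.5 × 0.2 = 0.3.
Odds after that evidence = (3/17) × 0.3 = 9/170.
Target odds = 0.95/0.05 = 19.
Need 6ⁿ ≥ 19 ÷ (9/170) = 3230/9.
6³ = 216 falls short of 3230/9 but 6⁴ = 1296 reaches it, so n = 4.

4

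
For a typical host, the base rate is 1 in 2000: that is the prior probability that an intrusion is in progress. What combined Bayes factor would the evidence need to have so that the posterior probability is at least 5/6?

Prior odds = 0.0005/0.9995 = 1/1999.
Target odds = (5/6)/(1/6) = 5.
Required Bayes factor = 5 ÷ (1/1999) = 9995.

9995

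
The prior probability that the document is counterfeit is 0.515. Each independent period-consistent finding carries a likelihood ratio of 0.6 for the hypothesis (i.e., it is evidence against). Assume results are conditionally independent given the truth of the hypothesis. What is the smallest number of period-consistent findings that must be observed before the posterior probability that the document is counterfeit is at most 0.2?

Prior odds = 0.515/0.485 = 103/97.
Likelihood ratio per period-consistent finding = 0.6.
Target posterior odds = 0.2/0.8 = 0.25.
Need (103/97) × 0.6ⁿ ≤ 0.25, i.e. 0.6ⁿ ≤ 97/412.
0.6² = 0.36 is still above 97/412 but 0.6³ = 0.216 is at or below it, so n = 3.

3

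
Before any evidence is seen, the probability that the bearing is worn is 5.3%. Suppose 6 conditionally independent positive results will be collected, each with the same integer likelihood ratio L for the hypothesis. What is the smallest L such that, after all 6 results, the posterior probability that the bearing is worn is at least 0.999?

Prior odds = 0.053/0.947 = 53/947.
Target odds = 0.999/0.001 = 999.
Need L⁶ ≥ 999 ÷ (53/947) = 946053/53.
5⁶ = 15625 < 946053/53 ≤ 46656 = 6⁶, so L = 6.

6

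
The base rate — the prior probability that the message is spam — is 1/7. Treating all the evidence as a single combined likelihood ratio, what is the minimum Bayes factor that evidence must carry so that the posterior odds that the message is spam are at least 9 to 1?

54

Prior odds = (1/7)/(6/7) = 1/6.
Target odds = 9.
Required Bayes factor = 9 ÷ (1/6) = 54.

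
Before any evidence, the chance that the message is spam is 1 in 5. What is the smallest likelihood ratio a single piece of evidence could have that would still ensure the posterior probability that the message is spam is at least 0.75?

Prior odds = 0.2/0.8 = 0.25.
Target odds = 0.75/0.25 = 3.
Required Bayes factor = 3 ÷ 0.25 = 12.

12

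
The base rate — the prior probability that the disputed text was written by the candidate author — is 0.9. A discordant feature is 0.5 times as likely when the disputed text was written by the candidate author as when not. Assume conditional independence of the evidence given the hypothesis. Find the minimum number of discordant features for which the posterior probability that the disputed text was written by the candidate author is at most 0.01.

Prior odds: 0.9 ÷ 0.1 = 9.
Likelihood ratio per discordant feature = 0.5.
Target odds: 0.01 ÷ 0.99 = 1/99.
Need 9 × 0.5ⁿ ≤ 1/99, i.e. 0.5ⁿ ≤ 1/891.
0.5⁹ = 0.001953125 is still above 1/891 but 0.5¹⁰ = 1/1024 is at or below it, so n = 10.

10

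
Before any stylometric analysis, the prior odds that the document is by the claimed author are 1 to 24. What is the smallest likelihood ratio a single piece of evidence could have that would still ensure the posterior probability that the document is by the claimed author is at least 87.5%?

168

Prior odds = 1/24.
Target odds = 0.875/0.125 = 7.
Required Bayes factor = 7 ÷ (1/24) = 168.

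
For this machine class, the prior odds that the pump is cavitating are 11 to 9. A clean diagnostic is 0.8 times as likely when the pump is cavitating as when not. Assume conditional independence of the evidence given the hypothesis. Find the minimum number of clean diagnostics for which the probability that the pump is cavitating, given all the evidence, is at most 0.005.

Prior odds = 11/9.
Likelihood ratio per clean diagnostic = 0.8.
Target odds: 0.005 ÷ 0.995 = 1/199.
Require 0.8ⁿ ≤ 1/199 ÷ (11/9) = 9/2189.
0.8²⁴ ≈0.00472237 is still above 9/2189 but 0.8²⁵ ≈0.00377789 is at or below it, so n = 25.

25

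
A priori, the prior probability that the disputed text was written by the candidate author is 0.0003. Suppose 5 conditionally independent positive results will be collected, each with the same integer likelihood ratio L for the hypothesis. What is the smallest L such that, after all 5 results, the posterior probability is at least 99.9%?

Prior odds = 0.0003/0.9997 = 3/9997.
Target odds = 0.999/0.001 = 999.
Need L⁵ ≥ 999 ÷ (3/9997) = 3329001.
20⁵ = 3200000 < 3329001 ≤ 4084101 = 21⁵, so L = 21.

21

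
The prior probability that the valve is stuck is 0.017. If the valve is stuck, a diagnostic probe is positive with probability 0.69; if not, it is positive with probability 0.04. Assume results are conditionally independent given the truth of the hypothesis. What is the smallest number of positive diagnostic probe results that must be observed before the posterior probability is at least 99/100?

4

Prior odds: 0.017 ÷ 0.983 = 17/983.
Likelihood ratio of a positive = 0.69/0.04 = 17.25.
Target posterior odds = 0.99/0.01 = 99.
Require 17.25ⁿ ≥ 99 ÷ (17/983) = 97317/17.
17.25³ = 5132.953125 falls short of 97317/17 but 17.25⁴ = 22667121/256 reaches it, so n = 4.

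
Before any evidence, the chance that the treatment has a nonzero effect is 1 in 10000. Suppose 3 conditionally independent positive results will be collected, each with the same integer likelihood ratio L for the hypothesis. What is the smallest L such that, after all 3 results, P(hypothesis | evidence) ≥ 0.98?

Prior odds = 0.0001/0.9999 = 1/9999.
Target odds = 0.98/0.02 = 49.
Need L³ ≥ 49 ÷ (1/9999) = 489951.
78³ = 474552 < 489951 ≤ 493039 = 79³, so L = 79.

79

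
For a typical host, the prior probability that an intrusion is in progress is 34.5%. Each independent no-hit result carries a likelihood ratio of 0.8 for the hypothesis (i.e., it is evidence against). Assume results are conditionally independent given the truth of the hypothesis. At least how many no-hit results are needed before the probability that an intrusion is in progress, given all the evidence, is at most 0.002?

25

Prior odds: 0.345 ÷ 0.655 = 69/131.
Likelihood ratio per no-hit result = 0.8.
Target posterior odds = 0.002/0.998 = 1/499.
Require 0.8ⁿ ≤ 1/499 ÷ (69/131) = 131/34431.
0.8²⁴ ≈0.00472237 is still above 131/34431 but 0.8²⁵ ≈0.00377789 is at or below it, so n = 25.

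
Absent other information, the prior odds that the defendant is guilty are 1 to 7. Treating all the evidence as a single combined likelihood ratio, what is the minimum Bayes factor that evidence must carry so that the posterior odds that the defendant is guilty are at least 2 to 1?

Prior odds = 1/7.
Target odds = 2.
Required Bayes factor = 2 ÷ (1/7) = 14.

14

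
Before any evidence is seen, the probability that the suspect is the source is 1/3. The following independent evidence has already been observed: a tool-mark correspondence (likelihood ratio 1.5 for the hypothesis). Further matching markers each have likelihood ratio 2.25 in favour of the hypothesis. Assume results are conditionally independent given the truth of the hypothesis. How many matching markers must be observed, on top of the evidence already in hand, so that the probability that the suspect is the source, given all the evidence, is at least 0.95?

4

Prior odds = (1/3)/(2/3) = 0.5.
Bayes factor of the evidence already in hand = 1.5.
Odds after that evidence = 0.5 × 1.5 = 0.75.
Target odds = 0.95/0.05 = 19.
Need 2.25ⁿ ≥ 19 ÷ 0.75 = 76/3.
2.25³ = 11.390625 falls short of 76/3 but 2.25⁴ = 25.62890625 reaches it, so n = 4.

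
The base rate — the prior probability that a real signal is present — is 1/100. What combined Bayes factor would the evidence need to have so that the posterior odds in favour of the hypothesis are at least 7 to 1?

693

Prior odds = 0.01/0.99 = 1/99.
Target odds = 7.
Required Bayes factor = 7 ÷ (1/99) = 693.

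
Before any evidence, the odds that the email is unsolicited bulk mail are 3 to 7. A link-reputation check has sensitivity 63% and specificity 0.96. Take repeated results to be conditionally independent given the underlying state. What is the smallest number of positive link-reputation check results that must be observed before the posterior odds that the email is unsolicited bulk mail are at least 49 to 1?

Prior odds = 3/7.
False-positive rate = 1 − 0.96 = 0.04; likelihood ratio of a positive = 0.63/0.04 = 15.75.
Target odds = 49.
Require 15.75ⁿ ≥ 49 ÷ (3/7) = 343/3.
15.75¹ = 15.75 falls short of 343/3 but 15.75² = 248.0625 reaches it, so n = 2.

2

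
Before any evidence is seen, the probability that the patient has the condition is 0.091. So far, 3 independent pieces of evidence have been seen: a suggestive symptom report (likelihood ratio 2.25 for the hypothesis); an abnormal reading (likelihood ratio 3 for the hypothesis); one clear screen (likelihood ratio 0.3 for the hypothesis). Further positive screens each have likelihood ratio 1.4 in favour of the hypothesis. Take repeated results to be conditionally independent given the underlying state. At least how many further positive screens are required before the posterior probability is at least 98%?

Prior odds = 0.091/0.909 = 91/909.
Combined Bayes factor of the evidence already in hand = 2.25 × 3 × 0.3 = 2.025.
Odds after that evidence = (91/909) × 2.025 = 819/4040.
Target odds = 0.98/0.02 = 49.
Need 1.4ⁿ ≥ 49 ÷ (819/4040) = 28280/117.
1.4¹⁶ ≈217.795 falls short of 28280/117 but 1.4¹⁷ ≈304.913 reaches it, so n = 17.

17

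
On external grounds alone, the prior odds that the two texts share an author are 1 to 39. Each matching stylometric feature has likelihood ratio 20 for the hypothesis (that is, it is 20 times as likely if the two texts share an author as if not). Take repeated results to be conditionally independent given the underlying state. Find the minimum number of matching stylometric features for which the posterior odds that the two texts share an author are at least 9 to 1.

Prior odds = 1/39.
Likelihood ratio per matching stylometric feature = 20.
Target odds = 9.
Require 20ⁿ ≥ 9 ÷ (1/39) = 351.
20¹ = 20 falls short of 351 but 20² = 400 reaches it, so n = 2.

2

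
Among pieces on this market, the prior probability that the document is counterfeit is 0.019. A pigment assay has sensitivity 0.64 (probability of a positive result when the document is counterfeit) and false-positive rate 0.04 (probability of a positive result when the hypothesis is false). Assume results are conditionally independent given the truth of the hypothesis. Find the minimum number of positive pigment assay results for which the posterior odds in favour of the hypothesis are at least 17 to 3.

3

Prior odds = 0.019/0.981 = 19/981.
Likelihood ratio of a positive result = 0.64/0.04 = 16.
Target odds = 17/3.
Need (19/981) × 16ⁿ ≥ 17/3, i.e. 16ⁿ ≥ 5559/19.
16² = 256 falls short of 5559/19 but 16³ = 4096 reaches it, so n = 3.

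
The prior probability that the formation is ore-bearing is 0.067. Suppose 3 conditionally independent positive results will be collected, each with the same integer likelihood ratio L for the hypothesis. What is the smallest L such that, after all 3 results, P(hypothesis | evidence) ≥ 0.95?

Prior odds = 0.067/0.933 = 67/933.
Target odds = 0.95/0.05 = 19.
Need L³ ≥ 19 ÷ (67/933) = 17727/67.
6³ = 216 < 17727/67 ≤ 343 = 7³, so L = 7.

7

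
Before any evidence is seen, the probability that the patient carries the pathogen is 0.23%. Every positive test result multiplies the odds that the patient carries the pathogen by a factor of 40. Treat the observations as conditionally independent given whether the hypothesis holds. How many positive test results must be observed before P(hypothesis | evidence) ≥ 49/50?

3

Prior odds = 0.0023/0.9977 = 23/9977.
Likelihood ratio per positive test result = 40.
Target odds: 0.98 ÷ 0.02 = 49.
Require 40ⁿ ≥ 49 ÷ (23/9977) = 488873/23.
40² = 1600 falls short of 488873/23 but 40³ = 64000 reaches it, so n = 3.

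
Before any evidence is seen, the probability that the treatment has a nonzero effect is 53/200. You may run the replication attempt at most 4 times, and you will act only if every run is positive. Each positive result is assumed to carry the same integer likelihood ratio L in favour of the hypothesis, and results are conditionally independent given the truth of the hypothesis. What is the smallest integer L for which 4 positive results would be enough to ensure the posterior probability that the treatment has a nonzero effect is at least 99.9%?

8

Prior odds = 0.265/0.735 = 53/147.
Target odds = 0.999/0.001 = 999.
Need L⁴ ≥ 999 ÷ (53/147) = 146853/53.
7⁴ = 2401 < 146853/53 ≤ 4096 = 8⁴, so L = 8.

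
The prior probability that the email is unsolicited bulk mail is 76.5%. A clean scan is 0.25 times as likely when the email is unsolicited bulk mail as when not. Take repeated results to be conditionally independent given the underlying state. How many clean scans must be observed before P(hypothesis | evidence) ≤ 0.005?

Prior odds = 0.765/0.235 = 153/47.
Likelihood ratio per clean scan = 0.25.
Target odds: 0.005 ÷ 0.995 = 1/199.
Need (153/47) × 0.25ⁿ ≤ 1/199, i.e. 0.25ⁿ ≤ 47/30447.
0.25⁴ = 0.00390625 is still above 47/30447 but 0.25⁵ = 1/1024 is at or below it, so n = 5.

5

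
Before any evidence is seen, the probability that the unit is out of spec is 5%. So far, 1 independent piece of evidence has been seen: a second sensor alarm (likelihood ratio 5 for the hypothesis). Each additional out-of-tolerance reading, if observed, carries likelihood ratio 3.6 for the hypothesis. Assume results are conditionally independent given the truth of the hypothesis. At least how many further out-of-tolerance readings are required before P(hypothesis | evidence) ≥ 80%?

Prior odds = 0.05/0.95 = 1/19.
Bayes factor of the evidence already in hand = 5.
Odds after that evidence = (1/19) × 5 = 5/19.
Target odds = 0.8/0.2 = 4.
Need 3.6ⁿ ≥ 4 ÷ (5/19) = 15.2.
3.6² = 12.96 falls short of 15.2 but 3.6³ = 46.656 reaches it, so n = 3.

3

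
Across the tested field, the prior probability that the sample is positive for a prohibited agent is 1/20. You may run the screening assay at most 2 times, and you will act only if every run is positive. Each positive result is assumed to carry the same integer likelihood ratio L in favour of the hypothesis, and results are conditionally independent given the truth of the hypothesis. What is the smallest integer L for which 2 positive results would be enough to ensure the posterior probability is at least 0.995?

Prior odds = 0.05/0.95 = 1/19.
Target odds = 0.995/0.005 = 199.
Need L² ≥ 199 ÷ (1/19) = 3781.
61² = 3721 < 3781 ≤ 3844 = 62², so L = 62.

62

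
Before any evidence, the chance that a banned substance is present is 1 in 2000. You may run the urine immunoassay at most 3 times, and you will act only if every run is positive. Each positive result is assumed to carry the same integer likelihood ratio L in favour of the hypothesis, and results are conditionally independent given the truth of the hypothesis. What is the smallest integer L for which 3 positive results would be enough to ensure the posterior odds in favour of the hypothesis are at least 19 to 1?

Prior odds = 0.0005/0.9995 = 1/1999.
Target odds = 19.
Need L³ ≥ 19 ÷ (1/1999) = 37981.
33³ = 35937 < 37981 ≤ 39304 = 34³, so L = 34.

34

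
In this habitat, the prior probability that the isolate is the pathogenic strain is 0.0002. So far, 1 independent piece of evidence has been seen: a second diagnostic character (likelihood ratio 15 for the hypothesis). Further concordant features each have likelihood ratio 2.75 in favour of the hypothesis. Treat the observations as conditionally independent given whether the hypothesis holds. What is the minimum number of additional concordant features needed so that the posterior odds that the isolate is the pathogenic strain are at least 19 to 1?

Prior odds = 0.0002/0.9998 = 1/4999.
Bayes factor of the evidence already in hand = 15.
Odds after that evidence = (1/4999) × 15 = 15/4999.
Target odds = 19.
Need 2.75ⁿ ≥ 19 ÷ (15/4999) = 94981/15.
2.75⁸ = 214358881/65536 falls short of 94981/15 but 2.75⁹ ≈8994.86 reaches it, so n = 9.

9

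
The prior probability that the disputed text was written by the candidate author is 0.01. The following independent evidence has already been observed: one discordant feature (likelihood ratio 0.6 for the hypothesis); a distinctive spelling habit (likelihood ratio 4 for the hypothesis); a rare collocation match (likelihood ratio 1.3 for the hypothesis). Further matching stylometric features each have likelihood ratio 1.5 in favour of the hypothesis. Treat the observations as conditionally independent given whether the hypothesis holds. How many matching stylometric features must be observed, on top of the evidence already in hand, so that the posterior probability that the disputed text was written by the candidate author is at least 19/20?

Prior odds = 0.01/0.99 = 1/99.
Combined Bayes factor of the evidence already in hand = 0.6 × 4 × 1.3 = 3.12.
Odds after that evidence = (1/99) × 3.12 = 26/825.
Target odds = 0.95/0.05 = 19.
Need 1.5ⁿ ≥ 19 ÷ (26/825) = 15675/26.
1.5¹⁵ = 14348907/32768 falls short of 15675/26 but 1.5¹⁶ = 43046721/65536 reaches it, so n = 16.

16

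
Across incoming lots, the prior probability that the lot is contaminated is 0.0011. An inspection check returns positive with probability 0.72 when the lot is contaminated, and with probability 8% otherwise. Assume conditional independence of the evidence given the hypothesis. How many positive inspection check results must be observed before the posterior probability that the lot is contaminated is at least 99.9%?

Prior odds: 0.0011 ÷ 0.9989 = 11/9989.
Likelihood ratio of a positive result = 0.72/0.08 = 9.
Target odds: 0.999 ÷ 0.001 = 999.
Need (11/9989) × 9ⁿ ≥ 999, i.e. 9ⁿ ≥ 9979011/11.
9⁶ = 531441 falls short of 9979011/11 but 9⁷ = 4782969 reaches it, so n = 7.

7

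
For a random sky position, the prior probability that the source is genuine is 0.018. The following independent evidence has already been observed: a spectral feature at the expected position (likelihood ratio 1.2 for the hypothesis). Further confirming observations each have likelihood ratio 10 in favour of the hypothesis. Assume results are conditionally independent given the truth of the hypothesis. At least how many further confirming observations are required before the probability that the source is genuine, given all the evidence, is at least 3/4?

3

Prior odds = 0.018/0.982 = 9/491.
Bayes factor of the evidence already in hand = 1.2.
Odds after that evidence = (9/491) × 1.2 = 54/2455.
Target odds = 0.75/0.25 = 3.
Need 10ⁿ ≥ 3 ÷ (54/2455) = 2455/18.
10² = 100 falls short of 2455/18 but 10³ = 1000 reaches it, so n = 3.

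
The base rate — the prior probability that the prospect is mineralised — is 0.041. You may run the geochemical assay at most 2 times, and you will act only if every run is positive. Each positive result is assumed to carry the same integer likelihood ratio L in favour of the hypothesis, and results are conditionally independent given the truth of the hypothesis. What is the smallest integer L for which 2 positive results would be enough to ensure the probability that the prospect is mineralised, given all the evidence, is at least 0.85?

Prior odds = 0.041/0.959 = 41/959.
Target odds = 0.85/0.15 = 17/3.
Need L² ≥ 17/3 ÷ (41/959) = 16303/123.
11² = 121 < 16303/123 ≤ 144 = 12², so L = 12.

12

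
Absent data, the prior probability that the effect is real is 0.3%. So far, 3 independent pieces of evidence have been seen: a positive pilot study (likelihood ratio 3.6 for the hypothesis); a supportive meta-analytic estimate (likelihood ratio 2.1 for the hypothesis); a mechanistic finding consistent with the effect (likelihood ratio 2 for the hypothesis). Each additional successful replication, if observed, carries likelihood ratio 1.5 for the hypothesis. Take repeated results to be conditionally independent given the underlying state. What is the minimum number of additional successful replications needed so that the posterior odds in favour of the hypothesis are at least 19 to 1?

15

Prior odds = 0.003/0.997 = 3/997.
Combined Bayes factor of the evidence already in hand = 3.6 × 2.1 × 2 = 15.12.
Odds after that evidence = (3/997) × 15.12 = 1134/24925.
Target odds = 19.
Need 1.5ⁿ ≥ 19 ÷ (1134/24925) = 473575/1134.
1.5¹⁴ = 4782969/16384 falls short of 473575/1134 but 1.5¹⁵ = 14348907/32768 reaches it, so n = 15.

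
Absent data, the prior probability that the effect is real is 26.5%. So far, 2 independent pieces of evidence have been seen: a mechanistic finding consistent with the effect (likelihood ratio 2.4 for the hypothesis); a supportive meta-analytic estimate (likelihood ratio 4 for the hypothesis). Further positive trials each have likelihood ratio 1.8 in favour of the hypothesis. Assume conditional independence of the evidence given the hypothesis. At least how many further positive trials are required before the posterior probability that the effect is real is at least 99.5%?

Prior odds = 0.265/0.735 = 53/147.
Combined Bayes factor of the evidence already in hand = 2.4 × 4 = 9.6.
Odds after that evidence = (53/147) × 9.6 = 848/245.
Target odds = 0.995/0.005 = 199.
Need 1.8ⁿ ≥ 199 ÷ (848/245) = 48755/848.
1.8⁶ = 531441/15625 falls short of 48755/848 but 1.8⁷ = 4782969/78125 reaches it, so n = 7.

7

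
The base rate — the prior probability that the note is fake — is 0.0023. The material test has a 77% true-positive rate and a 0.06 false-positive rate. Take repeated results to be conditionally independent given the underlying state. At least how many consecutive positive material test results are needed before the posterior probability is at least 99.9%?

Prior odds = 0.0023/0.9977 = 23/9977.
Likelihood ratio of a positive result = 0.77/0.06 = 77/6.
Target posterior odds = 0.999/0.001 = 999.
Need (23/9977) × (77/6)ⁿ ≥ 999, i.e. (77/6)ⁿ ≥ 9967023/23.
(77/6)⁵ ≈348095 falls short of 9967023/23 but (77/6)⁶ ≈4.46721e+06 reaches it, so n = 6.

6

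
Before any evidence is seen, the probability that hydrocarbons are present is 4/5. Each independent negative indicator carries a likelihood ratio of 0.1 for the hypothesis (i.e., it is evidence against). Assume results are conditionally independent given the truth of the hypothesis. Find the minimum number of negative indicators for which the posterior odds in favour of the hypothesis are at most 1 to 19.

2

Prior odds: 0.8 ÷ 0.2 = 4.
Likelihood ratio per negative indicator = 0.1.
Target odds = 1/19.
Need 4 × 0.1ⁿ ≤ 1/19, i.e. 0.1ⁿ ≤ 1/76.
0.1¹ = 0.1 is still above 1/76 but 0.1² = 0.01 is at or below it, so n = 2.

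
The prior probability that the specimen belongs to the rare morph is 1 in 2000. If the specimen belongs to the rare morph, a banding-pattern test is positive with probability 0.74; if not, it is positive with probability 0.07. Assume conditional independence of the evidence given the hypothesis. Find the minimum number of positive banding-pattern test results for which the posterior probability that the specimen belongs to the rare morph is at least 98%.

5

Prior odds: 0.0005 ÷ 0.9995 = 1/1999.
Likelihood ratio of a positive = 0.74/0.07 = 74/7.
Target odds: 0.98 ÷ 0.02 = 49.
Need (1/1999) × (74/7)ⁿ ≥ 49, i.e. (74/7)ⁿ ≥ 97951.
(74/7)⁴ = 29986576/2401 falls short of 97951 but (74/7)⁵ ≈132029 reaches it, so n = 5.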